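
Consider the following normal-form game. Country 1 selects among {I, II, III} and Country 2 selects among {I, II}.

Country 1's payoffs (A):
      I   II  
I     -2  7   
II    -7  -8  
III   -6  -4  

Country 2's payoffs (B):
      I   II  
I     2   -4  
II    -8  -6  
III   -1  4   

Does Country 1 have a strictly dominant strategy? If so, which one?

I

A strategy is strictly dominant if it gives Country 1 a strictly higher payoff than every other strategy, against every choice by the opponent.
I strictly dominates: vs I: -2 > each of {-7, -6}; vs II: 7 > each of {-8, -4}.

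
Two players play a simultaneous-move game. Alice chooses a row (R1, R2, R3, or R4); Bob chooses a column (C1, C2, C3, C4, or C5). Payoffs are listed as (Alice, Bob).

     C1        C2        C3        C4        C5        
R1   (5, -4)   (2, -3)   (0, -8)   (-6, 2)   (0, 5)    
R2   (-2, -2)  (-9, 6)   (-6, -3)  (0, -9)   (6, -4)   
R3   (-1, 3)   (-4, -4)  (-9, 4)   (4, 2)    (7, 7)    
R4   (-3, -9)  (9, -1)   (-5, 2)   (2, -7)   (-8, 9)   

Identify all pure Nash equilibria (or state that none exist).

(R3, C5)

A profile is a Nash equilibrium when each player is best-responding to the other.
Alice's best responses — vs C1: R1 (payoff 5); vs C2: R4 (payoff 9); vs C3: R1 (payoff 0); vs C4: R3 (payoff 4); vs C5: R3 (payoff 7).
Bob's best responses — vs R1: C5 (payoff 5); vs R2: C2 (payoff 6); vs R3: C5 (payoff 7); vs R4: C5 (payoff 9).
The only mutual best response is (R3, C5); neither player gains by switching there.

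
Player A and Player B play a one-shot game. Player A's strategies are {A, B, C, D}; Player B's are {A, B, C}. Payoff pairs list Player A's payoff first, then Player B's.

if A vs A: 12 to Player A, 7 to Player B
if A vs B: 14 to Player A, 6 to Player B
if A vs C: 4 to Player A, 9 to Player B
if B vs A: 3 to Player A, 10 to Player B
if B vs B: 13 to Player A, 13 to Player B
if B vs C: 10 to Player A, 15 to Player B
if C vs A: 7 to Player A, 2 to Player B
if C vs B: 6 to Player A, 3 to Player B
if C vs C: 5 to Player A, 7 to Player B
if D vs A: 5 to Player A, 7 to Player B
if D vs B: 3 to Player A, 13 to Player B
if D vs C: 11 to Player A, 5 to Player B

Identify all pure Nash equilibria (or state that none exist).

Check mutual best responses: a cell is a NE iff neither player can gain by unilaterally deviating.
Player A's best responses — vs A: A (payoff 12); vs B: A (payoff 14); vs C: D (payoff 11).
Player B's best responses — vs A: C (payoff 9); vs B: C (payoff 15); vs C: C (payoff 7); vs D: B (payoff 13).
No cell has both players best-responding. For instance, Player A's best reply to A is A, but against A Player B prefers C over A.

There is no pure-strategy Nash equilibrium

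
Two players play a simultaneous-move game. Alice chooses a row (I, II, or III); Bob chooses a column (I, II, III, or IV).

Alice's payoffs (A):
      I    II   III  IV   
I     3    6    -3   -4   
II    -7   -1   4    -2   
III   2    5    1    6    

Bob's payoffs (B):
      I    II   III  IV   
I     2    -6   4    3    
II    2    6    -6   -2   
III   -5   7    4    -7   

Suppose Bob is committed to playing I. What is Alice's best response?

With Bob fixed at I, Alice's payoffs are: I → 3, II → -7, III → 2.
The maximum is 3, achieved by I.

I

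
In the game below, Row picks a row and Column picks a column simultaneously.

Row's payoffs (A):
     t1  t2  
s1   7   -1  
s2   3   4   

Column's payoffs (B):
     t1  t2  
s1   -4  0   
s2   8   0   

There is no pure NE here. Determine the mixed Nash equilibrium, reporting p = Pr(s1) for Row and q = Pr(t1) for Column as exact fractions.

Each player's mixing probability is pinned down by making the *other* player indifferent.
Column indifferent between t1 and t2: p·(-4) + (1−p)·8 = p·0 + (1−p)·0 ⟹ 8 + (-12)p = 0 + 0p ⟹ p = 2/3.
Row indifferent between s1 and s2: q·7 + (1−q)·(-1) = q·3 + (1−q)·4 ⟹ (-1) + 8q = 4 + (-1)q ⟹ q = 5/9.

p = 2/3, q = 5/9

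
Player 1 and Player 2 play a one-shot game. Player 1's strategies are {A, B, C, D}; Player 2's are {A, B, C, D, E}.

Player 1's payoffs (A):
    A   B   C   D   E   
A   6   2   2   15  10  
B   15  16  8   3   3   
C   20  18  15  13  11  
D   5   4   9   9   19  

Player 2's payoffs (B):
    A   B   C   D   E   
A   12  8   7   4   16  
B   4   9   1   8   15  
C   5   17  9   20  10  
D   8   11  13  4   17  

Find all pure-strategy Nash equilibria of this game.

Check mutual best responses: a cell is a NE iff neither player can gain by unilaterally deviating.
Player 1's best responses — vs A: C (payoff 20); vs B: C (payoff 18); vs C: C (payoff 15); vs D: A (payoff 15); vs E: D (payoff 19).
Player 2's best responses — vs A: E (payoff 16); vs B: E (payoff 15); vs C: D (payoff 20); vs D: E (payoff 17).
The only mutual best response is (D, E); neither player gains by switching there.

(D, E)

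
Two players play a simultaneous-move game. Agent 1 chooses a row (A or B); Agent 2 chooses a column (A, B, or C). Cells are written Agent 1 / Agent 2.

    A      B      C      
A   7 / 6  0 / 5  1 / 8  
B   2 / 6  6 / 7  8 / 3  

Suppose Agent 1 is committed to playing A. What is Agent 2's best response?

C

With Agent 1 fixed at A, Agent 2's payoffs are: A → 6, B → 5, C → 8.
The maximum is 8, achieved by C.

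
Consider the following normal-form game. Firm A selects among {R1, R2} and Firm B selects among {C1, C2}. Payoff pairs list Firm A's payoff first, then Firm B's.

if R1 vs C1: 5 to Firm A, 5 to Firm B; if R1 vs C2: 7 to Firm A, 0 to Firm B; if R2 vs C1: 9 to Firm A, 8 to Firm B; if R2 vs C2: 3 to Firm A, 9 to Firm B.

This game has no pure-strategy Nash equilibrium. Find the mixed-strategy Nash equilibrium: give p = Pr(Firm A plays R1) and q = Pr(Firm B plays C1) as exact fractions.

Each player's mixing probability is pinned down by making the *other* player indifferent.
Firm B indifferent between C1 and C2: p·5 + (1−p)·8 = p·0 + (1−p)·9 ⟹ 8 + (-3)p = 9 + (-9)p ⟹ p = 1/6.
Firm A indifferent between R1 and R2: q·5 + (1−q)·7 = q·9 + (1−q)·3 ⟹ 7 + (-2)q = 3 + 6q ⟹ q = 1/2.

p = 1/6, q = 1/2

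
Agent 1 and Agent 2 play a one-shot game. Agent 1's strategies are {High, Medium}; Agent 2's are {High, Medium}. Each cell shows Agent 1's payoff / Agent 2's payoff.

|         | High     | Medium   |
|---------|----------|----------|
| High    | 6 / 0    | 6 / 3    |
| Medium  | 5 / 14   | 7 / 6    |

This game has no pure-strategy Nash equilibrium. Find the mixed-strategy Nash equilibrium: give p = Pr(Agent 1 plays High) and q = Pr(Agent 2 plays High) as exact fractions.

Each player's mixing probability is pinned down by making the *other* player indifferent.
Agent 2 indifferent between High and Medium: p·0 + (1−p)·14 = p·3 + (1−p)·6 ⟹ 14 + (-14)p = 6 + (-3)p ⟹ p = 8/11.
Agent 1 indifferent between High and Medium: q·6 + (1−q)·6 = q·5 + (1−q)·7 ⟹ 6 + 0q = 7 + (-2)q ⟹ q = 1/2.

p = 8/11, q = 1/2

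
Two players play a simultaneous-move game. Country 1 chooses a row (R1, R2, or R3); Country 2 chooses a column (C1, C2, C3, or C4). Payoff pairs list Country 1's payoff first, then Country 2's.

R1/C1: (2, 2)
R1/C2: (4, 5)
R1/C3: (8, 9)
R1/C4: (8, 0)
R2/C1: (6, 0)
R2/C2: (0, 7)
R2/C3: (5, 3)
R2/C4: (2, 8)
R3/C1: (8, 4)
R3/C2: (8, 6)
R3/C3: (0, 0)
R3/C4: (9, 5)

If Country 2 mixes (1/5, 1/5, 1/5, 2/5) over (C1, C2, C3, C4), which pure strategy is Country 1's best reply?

Country 1's best reply maximizes expected payoff against the mix.
R1: (1/5)·2 + (1/5)·4 + (1/5)·8 + (2/5)·8 = 6
R2: (1/5)·6 + (1/5)·0 + (1/5)·5 + (2/5)·2 = 3
R3: (1/5)·8 + (1/5)·8 + (1/5)·0 + (2/5)·9 = 34/5
Highest expected payoff is 34/5, from R3.

R3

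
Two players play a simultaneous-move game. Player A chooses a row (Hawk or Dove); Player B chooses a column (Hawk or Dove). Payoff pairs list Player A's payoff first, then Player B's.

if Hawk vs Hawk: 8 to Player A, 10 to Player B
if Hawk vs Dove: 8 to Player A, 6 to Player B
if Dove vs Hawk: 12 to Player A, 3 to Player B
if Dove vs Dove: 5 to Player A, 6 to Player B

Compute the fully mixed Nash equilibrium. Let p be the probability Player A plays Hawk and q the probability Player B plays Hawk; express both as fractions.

p = 3/7, q = 3/7

In a mixed NE each player is indifferent between their pure strategies, so the opponent's mix sets the indifference.
Player B indifferent between Hawk and Dove: p·10 + (1−p)·3 = p·6 + (1−p)·6 ⟹ 3 + 7p = 6 + 0p ⟹ p = 3/7.
Player A indifferent between Hawk and Dove: q·8 + (1−q)·8 = q·12 + (1−q)·5 ⟹ 8 + 0q = 5 + 7q ⟹ q = 3/7.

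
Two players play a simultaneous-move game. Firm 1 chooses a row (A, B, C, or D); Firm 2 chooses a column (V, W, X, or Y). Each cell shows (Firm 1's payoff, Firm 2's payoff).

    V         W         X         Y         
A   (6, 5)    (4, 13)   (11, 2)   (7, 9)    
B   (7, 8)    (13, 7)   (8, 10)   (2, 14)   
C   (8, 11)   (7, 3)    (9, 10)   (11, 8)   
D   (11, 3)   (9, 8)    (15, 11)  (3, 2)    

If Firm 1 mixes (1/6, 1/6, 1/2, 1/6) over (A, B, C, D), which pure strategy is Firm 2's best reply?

Firm 2's best reply maximizes expected payoff against the mix.
V: (1/6)·5 + (1/6)·8 + (1/2)·11 + (1/6)·3 = 49/6
W: (1/6)·13 + (1/6)·7 + (1/2)·3 + (1/6)·8 = 37/6
X: (1/6)·2 + (1/6)·10 + (1/2)·10 + (1/6)·11 = 53/6
Y: (1/6)·9 + (1/6)·14 + (1/2)·8 + (1/6)·2 = 49/6
Highest expected payoff is 53/6, from X.

X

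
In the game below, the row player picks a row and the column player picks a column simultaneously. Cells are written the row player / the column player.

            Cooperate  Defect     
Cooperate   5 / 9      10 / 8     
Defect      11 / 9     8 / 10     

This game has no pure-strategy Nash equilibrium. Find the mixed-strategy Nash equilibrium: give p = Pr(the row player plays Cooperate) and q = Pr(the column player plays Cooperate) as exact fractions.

Each player's mixing probability is pinned down by making the *other* player indifferent.
The column player indifferent between Cooperate and Defect: p·9 + (1−p)·9 = p·8 + (1−p)·10 ⟹ 9 + 0p = 10 + (-2)p ⟹ p = 1/2.
The row player indifferent between Cooperate and Defect: q·5 + (1−q)·10 = q·11 + (1−q)·8 ⟹ 10 + (-5)q = 8 + 3q ⟹ q = 1/4.

p = 1/2, q = 1/4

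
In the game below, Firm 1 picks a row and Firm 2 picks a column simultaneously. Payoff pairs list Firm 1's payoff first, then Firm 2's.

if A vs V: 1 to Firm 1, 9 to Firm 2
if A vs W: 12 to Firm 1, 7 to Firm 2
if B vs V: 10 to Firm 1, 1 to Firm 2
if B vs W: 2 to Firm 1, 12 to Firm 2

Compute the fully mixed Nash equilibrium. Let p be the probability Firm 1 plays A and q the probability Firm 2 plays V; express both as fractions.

In a mixed NE each player is indifferent between their pure strategies, so the opponent's mix sets the indifference.
Firm 2 indifferent between V and W: p·9 + (1−p)·1 = p·7 + (1−p)·12 ⟹ 1 + 8p = 12 + (-5)p ⟹ p = 11/13.
Firm 1 indifferent between A and B: q·1 + (1−q)·12 = q·10 + (1−q)·2 ⟹ 12 + (-11)q = 2 + 8q ⟹ q = 10/19.

p = 11/13, q = 10/19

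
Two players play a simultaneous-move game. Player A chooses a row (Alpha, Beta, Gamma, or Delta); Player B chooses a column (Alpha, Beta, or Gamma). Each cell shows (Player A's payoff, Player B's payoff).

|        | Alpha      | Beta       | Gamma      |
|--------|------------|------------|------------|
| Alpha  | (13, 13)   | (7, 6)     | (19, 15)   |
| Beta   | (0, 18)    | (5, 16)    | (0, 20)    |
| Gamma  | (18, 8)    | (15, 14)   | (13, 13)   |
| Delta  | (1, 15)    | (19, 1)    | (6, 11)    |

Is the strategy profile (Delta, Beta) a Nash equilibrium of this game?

No

Holding Player B at Beta: Player A gets 19 from Delta, versus 7 from Alpha, 5 from Beta, 15 from Gamma. No profitable deviation for Player A.
Holding Player A at Delta: Player B gets 1 from Beta but could get 15 by switching to Alpha. Player B has a profitable deviation.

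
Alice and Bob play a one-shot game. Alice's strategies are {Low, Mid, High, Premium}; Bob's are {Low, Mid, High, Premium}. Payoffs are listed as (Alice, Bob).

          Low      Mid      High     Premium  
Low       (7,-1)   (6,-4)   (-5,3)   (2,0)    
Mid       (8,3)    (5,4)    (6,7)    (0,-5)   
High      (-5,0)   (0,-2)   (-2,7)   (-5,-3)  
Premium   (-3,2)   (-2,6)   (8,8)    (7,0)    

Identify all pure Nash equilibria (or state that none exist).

A profile is a Nash equilibrium when each player is best-responding to the other.
Alice's best responses — vs Low: Mid (payoff 8); vs Mid: Low (payoff 6); vs High: Premium (payoff 8); vs Premium: Premium (payoff 7).
Bob's best responses — vs Low: High (payoff 3); vs Mid: High (payoff 7); vs High: High (payoff 7); vs Premium: High (payoff 8).
The only mutual best response is (Premium, High); neither player gains by switching there.

(Premium, High)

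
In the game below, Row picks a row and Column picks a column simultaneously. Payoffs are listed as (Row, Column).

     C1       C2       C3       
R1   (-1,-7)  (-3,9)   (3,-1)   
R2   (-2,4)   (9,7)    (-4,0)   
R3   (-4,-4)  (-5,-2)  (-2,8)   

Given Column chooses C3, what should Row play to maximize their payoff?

R1

With Column fixed at C3, Row's payoffs are: R1 → 3, R2 → -4, R3 → -2.
The maximum is 3, achieved by R1.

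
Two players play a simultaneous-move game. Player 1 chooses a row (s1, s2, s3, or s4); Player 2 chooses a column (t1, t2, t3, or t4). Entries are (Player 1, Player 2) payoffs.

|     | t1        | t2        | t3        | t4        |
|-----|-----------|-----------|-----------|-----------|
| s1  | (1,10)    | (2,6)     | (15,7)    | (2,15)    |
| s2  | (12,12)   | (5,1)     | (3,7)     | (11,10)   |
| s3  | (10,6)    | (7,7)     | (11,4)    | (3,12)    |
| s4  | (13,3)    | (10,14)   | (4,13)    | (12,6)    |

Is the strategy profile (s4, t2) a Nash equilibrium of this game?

Holding Player 2 at t2: Player 1 gets 10 from s4, versus 2 from s1, 5 from s2, 7 from s3. No profitable deviation for Player 1.
Holding Player 1 at s4: Player 2 gets 14 from t2, versus 3 from t1, 13 from t3, 6 from t4. No profitable deviation for Player 2 either.

Yes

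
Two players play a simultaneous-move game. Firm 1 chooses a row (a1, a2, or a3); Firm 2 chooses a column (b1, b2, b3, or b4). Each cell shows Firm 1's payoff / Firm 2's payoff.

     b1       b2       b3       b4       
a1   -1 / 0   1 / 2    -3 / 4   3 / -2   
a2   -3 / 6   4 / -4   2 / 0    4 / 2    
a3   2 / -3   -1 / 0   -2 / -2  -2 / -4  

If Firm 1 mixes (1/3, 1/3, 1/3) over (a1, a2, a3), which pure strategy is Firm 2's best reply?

Firm 2's best reply maximizes expected payoff against the mix.
b1: (1/3)·0 + (1/3)·6 + (1/3)·(-3) = 1
b2: (1/3)·2 + (1/3)·(-4) + (1/3)·0 = -2/3
b3: (1/3)·4 + (1/3)·0 + (1/3)·(-2) = 2/3
b4: (1/3)·(-2) + (1/3)·2 + (1/3)·(-4) = -4/3
Highest expected payoff is 1, from b1.

b1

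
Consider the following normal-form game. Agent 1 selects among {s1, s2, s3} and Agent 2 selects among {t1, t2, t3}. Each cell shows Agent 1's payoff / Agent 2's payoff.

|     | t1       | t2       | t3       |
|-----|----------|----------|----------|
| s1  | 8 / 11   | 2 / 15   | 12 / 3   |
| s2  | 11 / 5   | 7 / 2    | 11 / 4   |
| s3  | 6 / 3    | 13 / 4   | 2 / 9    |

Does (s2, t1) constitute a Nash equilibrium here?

Holding Agent 2 at t1: Agent 1 gets 11 from s2, versus 8 from s1, 6 from s3. No profitable deviation for Agent 1.
Holding Agent 1 at s2: Agent 2 gets 5 from t1, versus 2 from t2, 4 from t3. No profitable deviation for Agent 2 either.

Yes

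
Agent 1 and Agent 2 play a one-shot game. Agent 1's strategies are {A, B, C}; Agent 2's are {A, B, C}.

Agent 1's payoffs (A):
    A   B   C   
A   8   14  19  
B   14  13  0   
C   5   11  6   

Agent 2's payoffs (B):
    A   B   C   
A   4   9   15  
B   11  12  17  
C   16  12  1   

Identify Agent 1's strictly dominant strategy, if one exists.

Check whether one of Agent 1's strategies beats all alternatives regardless of what the opponent does.
A is not dominant: against A, B gives 14 > 8.
B is not dominant: against B, A gives 14 > 13.
C is not dominant: against A, A gives 8 > 5.
No single strategy is best against every opponent action.

No strictly dominant strategy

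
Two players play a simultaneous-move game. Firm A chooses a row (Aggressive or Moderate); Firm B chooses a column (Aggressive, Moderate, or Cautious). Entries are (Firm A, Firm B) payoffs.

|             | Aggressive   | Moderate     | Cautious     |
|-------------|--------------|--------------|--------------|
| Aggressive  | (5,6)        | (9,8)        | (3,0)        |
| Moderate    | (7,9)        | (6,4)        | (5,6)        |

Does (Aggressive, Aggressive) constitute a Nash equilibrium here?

No

Holding Firm B at Aggressive: Firm A gets 5 from Aggressive but could get 7 by switching to Moderate. Firm A has a profitable deviation.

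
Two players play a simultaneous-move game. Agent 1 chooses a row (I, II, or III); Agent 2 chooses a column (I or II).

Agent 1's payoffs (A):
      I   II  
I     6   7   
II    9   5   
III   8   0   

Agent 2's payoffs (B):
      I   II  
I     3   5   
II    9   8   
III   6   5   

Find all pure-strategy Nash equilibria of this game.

Check mutual best responses: a cell is a NE iff neither player can gain by unilaterally deviating.
Agent 1's best responses — vs I: II (payoff 9); vs II: I (payoff 7).
Agent 2's best responses — vs I: II (payoff 5); vs II: I (payoff 9); vs III: I (payoff 6).
Mutual best responses occur at (I, II) and (II, I); at each, neither player gains by switching.

(I, II) and (II, I)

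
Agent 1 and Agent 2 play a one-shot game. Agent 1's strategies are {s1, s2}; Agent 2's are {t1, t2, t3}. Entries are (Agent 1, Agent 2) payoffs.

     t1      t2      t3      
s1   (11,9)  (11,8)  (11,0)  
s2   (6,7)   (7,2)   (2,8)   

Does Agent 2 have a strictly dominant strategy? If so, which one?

Check whether one of Agent 2's strategies beats all alternatives regardless of what the opponent does.
t1 is not dominant: against s2, t3 gives 8 > 7.
t2 is not dominant: against s1, t1 gives 9 > 8.
t3 is not dominant: against s1, t1 gives 9 > 0.
No single strategy is best against every opponent action.

None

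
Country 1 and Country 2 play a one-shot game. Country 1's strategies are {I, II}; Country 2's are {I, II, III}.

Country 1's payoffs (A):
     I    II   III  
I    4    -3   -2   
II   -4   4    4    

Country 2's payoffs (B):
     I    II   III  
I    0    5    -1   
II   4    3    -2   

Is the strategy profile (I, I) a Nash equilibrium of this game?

Holding Country 2 at I: Country 1 gets 4 from I, versus -4 from II. No profitable deviation for Country 1.
Holding Country 1 at I: Country 2 gets 0 from I but could get 5 by switching to II. Country 2 has a profitable deviation.

No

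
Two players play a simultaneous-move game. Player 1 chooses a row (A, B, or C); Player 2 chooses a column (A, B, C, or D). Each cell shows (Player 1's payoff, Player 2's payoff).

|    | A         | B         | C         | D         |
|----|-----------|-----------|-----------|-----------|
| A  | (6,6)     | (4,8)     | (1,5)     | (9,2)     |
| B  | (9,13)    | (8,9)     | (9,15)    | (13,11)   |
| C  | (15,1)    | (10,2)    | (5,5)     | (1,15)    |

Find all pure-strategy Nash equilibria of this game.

Check mutual best responses: a cell is a NE iff neither player can gain by unilaterally deviating.
Player 1's best responses — vs A: C (payoff 15); vs B: C (payoff 10); vs C: B (payoff 9); vs D: B (payoff 13).
Player 2's best responses — vs A: B (payoff 8); vs B: C (payoff 15); vs C: D (payoff 15).
The only mutual best response is (B, C); neither player gains by switching there.

(B, C)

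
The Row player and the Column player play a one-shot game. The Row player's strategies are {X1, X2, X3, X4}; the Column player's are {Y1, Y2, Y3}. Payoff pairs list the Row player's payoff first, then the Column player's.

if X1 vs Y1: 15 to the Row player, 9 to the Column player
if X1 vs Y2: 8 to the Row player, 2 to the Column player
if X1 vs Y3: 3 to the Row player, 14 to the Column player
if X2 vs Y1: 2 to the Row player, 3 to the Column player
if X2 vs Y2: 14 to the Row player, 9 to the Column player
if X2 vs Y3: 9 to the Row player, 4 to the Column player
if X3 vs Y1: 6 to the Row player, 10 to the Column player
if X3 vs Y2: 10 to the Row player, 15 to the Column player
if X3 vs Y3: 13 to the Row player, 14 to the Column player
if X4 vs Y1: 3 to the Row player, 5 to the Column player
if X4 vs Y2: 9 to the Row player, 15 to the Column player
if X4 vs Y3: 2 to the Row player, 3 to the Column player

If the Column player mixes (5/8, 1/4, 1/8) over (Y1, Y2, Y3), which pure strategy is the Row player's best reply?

X1

Compute the Row player's expected payoff from each pure strategy against the given mix.
X1: (5/8)·15 + (1/4)·8 + (1/8)·3 = 47/4
X2: (5/8)·2 + (1/4)·14 + (1/8)·9 = 47/8
X3: (5/8)·6 + (1/4)·10 + (1/8)·13 = 63/8
X4: (5/8)·3 + (1/4)·9 + (1/8)·2 = 35/8
Highest expected payoff is 47/4, from X1.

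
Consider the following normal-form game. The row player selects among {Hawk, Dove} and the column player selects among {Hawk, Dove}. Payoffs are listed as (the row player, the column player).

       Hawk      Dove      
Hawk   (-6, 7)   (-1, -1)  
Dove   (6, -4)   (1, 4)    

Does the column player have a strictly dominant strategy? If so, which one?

Check whether one of the column player's strategies beats all alternatives regardless of what the opponent does.
Hawk is not dominant: against Dove, Dove gives 4 > -4.
Dove is not dominant: against Hawk, Hawk gives 7 > -1.
No single strategy is best against every opponent action.

No strictly dominant strategy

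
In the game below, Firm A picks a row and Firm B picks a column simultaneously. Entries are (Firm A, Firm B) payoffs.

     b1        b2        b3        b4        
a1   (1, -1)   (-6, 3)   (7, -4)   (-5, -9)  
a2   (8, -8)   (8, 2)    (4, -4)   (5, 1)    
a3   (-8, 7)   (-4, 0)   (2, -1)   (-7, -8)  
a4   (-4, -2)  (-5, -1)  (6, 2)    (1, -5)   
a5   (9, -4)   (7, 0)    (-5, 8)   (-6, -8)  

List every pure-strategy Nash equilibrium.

(a2, b2)

Find each player's best response to every opponent strategy; NE are the intersections.
Firm A's best responses — vs b1: a5 (payoff 9); vs b2: a2 (payoff 8); vs b3: a1 (payoff 7); vs b4: a2 (payoff 5).
Firm B's best responses — vs a1: b2 (payoff 3); vs a2: b2 (payoff 2); vs a3: b1 (payoff 7); vs a4: b3 (payoff 2); vs a5: b3 (payoff 8).
The only mutual best response is (a2, b2); neither player gains by switching there.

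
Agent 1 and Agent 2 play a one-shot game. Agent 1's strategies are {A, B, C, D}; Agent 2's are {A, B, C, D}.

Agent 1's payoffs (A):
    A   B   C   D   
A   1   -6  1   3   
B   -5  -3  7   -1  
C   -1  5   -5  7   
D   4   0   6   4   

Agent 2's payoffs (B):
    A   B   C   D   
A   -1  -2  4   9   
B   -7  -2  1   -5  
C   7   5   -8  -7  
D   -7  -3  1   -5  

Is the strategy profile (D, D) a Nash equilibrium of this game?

No

Holding Agent 2 at D: Agent 1 gets 4 from D but could get 7 by switching to C. Agent 1 has a profitable deviation.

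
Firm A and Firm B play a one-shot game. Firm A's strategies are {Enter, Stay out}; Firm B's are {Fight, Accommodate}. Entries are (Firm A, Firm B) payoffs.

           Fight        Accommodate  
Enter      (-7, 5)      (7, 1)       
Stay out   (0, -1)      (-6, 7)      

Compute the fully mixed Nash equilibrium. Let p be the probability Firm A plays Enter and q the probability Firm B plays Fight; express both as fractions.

Each player's mixing probability is pinned down by making the *other* player indifferent.
Firm B indifferent between Fight and Accommodate: p·5 + (1−p)·(-1) = p·1 + (1−p)·7 ⟹ (-1) + 6p = 7 + (-6)p ⟹ p = 2/3.
Firm A indifferent between Enter and Stay out: q·(-7) + (1−q)·7 = q·0 + (1−q)·(-6) ⟹ 7 + (-14)q = (-6) + 6q ⟹ q = 13/20.

p = 2/3, q = 13/20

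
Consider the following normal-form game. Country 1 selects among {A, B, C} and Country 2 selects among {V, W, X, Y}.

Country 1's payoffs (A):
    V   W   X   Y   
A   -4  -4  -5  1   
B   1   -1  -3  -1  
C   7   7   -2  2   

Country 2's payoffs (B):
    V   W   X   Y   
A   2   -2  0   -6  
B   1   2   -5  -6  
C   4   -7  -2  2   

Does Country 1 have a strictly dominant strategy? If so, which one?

C

A strategy is strictly dominant if it gives Country 1 a strictly higher payoff than every other strategy, against every choice by the opponent.
C strictly dominates: vs V: 7 > each of {-4, 1}; vs W: 7 > each of {-4, -1}; vs X: -2 > each of {-5, -3}; vs Y: 2 > each of {1, -1}.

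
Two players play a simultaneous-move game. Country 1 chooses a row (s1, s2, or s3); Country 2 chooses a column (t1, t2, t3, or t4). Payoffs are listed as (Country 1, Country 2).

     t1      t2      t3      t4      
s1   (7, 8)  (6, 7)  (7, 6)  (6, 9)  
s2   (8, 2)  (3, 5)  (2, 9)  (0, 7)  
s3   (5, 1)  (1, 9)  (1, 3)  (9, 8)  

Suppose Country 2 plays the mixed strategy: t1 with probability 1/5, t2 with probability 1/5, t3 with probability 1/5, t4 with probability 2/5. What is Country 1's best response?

s1

Country 1's best reply maximizes expected payoff against the mix.
s1: (1/5)·7 + (1/5)·6 + (1/5)·7 + (2/5)·6 = 32/5
s2: (1/5)·8 + (1/5)·3 + (1/5)·2 + (2/5)·0 = 13/5
s3: (1/5)·5 + (1/5)·1 + (1/5)·1 + (2/5)·9 = 5
Highest expected payoff is 32/5, from s1.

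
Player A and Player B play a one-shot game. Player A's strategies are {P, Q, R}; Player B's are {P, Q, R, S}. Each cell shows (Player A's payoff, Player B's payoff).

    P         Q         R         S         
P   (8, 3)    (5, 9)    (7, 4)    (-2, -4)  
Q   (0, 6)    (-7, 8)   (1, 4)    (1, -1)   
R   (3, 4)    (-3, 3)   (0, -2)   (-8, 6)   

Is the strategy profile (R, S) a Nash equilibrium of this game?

Holding Player B at S: Player A gets -8 from R but could get 1 by switching to Q. Player A has a profitable deviation.

No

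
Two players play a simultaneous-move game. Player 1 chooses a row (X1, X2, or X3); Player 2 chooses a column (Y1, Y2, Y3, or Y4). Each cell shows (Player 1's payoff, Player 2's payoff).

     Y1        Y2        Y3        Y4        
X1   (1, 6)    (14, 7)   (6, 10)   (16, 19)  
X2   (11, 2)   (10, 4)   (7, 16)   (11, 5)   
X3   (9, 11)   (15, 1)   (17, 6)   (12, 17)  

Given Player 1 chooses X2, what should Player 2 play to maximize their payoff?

With Player 1 fixed at X2, Player 2's payoffs are: Y1 → 2, Y2 → 4, Y3 → 16, Y4 → 5.
The maximum is 16, achieved by Y3.

Y3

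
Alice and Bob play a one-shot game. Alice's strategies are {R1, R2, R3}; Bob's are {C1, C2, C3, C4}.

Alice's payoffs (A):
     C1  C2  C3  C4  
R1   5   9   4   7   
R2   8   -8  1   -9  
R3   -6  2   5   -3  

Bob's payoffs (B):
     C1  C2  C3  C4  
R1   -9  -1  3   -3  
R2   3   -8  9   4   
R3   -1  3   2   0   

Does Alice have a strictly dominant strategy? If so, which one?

No strictly dominant strategy

A strategy is strictly dominant if it gives Alice a strictly higher payoff than every other strategy, against every choice by the opponent.
R1 is not dominant: against C1, R2 gives 8 > 5.
R2 is not dominant: against C2, R1 gives 9 > -8.
R3 is not dominant: against C1, R1 gives 5 > -6.
No single strategy is best against every opponent action.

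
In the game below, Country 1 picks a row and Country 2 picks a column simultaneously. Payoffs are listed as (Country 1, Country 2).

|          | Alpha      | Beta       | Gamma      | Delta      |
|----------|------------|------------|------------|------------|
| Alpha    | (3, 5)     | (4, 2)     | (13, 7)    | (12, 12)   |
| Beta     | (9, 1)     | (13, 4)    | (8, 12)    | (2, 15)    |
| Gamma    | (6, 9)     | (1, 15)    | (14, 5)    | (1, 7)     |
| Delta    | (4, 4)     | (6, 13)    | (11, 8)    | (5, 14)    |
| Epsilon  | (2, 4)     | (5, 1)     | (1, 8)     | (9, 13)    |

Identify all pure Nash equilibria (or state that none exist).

(Alpha, Delta)

A profile is a Nash equilibrium when each player is best-responding to the other.
Country 1's best responses — vs Alpha: Beta (payoff 9); vs Beta: Beta (payoff 13); vs Gamma: Gamma (payoff 14); vs Delta: Alpha (payoff 12).
Country 2's best responses — vs Alpha: Delta (payoff 12); vs Beta: Delta (payoff 15); vs Gamma: Beta (payoff 15); vs Delta: Delta (payoff 14); vs Epsilon: Delta (payoff 13).
The only mutual best response is (Alpha, Delta); neither player gains by switching there.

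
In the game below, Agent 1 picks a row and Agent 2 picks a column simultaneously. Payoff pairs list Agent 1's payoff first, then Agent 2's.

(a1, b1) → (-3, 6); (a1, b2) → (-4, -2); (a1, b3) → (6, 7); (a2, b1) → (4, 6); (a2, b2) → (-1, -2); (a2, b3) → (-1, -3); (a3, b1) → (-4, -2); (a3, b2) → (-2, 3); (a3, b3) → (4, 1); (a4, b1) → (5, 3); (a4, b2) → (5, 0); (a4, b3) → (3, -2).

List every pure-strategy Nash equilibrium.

Check mutual best responses: a cell is a NE iff neither player can gain by unilaterally deviating.
Agent 1's best responses — vs b1: a4 (payoff 5); vs b2: a4 (payoff 5); vs b3: a1 (payoff 6).
Agent 2's best responses — vs a1: b3 (payoff 7); vs a2: b1 (payoff 6); vs a3: b2 (payoff 3); vs a4: b1 (payoff 3).
Mutual best responses occur at (a1, b3) and (a4, b1); at each, neither player gains by switching.

(a1, b3) and (a4, b1)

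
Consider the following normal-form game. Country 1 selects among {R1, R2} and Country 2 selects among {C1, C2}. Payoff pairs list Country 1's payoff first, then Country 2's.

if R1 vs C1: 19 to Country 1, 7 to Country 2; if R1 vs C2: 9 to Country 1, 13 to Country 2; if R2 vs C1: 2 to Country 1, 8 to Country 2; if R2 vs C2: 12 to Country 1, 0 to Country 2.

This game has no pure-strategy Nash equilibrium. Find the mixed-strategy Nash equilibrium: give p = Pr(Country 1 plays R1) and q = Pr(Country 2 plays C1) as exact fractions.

p = 4/7, q = 3/20

In a mixed NE each player is indifferent between their pure strategies, so the opponent's mix sets the indifference.
Country 2 indifferent between C1 and C2: p·7 + (1−p)·8 = p·13 + (1−p)·0 ⟹ 8 + (-1)p = 0 + 13p ⟹ p = 4/7.
Country 1 indifferent between R1 and R2: q·19 + (1−q)·9 = q·2 + (1−q)·12 ⟹ 9 + 10q = 12 + (-10)q ⟹ q = 3/20.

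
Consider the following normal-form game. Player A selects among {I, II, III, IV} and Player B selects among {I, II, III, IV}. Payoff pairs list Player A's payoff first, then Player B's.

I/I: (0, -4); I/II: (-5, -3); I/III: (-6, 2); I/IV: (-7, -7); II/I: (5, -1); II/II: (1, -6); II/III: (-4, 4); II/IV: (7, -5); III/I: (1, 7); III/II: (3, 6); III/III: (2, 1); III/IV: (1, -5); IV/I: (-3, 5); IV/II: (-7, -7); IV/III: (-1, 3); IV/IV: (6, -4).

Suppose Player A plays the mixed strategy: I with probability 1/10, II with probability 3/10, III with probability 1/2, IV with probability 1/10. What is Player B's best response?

Player B's best reply maximizes expected payoff against the mix.
I: (1/10)·(-4) + (3/10)·(-1) + (1/2)·7 + (1/10)·5 = 33/10
II: (1/10)·(-3) + (3/10)·(-6) + (1/2)·6 + (1/10)·(-7) = 1/5
III: (1/10)·2 + (3/10)·4 + (1/2)·1 + (1/10)·3 = 11/5
IV: (1/10)·(-7) + (3/10)·(-5) + (1/2)·(-5) + (1/10)·(-4) = -51/10
Highest expected payoff is 33/10, from I.

I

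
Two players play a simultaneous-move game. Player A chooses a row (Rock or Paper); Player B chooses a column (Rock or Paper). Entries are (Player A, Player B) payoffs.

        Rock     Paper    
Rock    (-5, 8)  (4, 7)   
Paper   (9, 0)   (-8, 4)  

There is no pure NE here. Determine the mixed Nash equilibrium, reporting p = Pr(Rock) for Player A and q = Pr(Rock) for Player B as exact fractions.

In a mixed NE each player is indifferent between their pure strategies, so the opponent's mix sets the indifference.
Player B indifferent between Rock and Paper: p·8 + (1−p)·0 = p·7 + (1−p)·4 ⟹ 0 + 8p = 4 + 3p ⟹ p = 4/5.
Player A indifferent between Rock and Paper: q·(-5) + (1−q)·4 = q·9 + (1−q)·(-8) ⟹ 4 + (-9)q = (-8) + 17q ⟹ q = 6/13.

p = 4/5, q = 6/13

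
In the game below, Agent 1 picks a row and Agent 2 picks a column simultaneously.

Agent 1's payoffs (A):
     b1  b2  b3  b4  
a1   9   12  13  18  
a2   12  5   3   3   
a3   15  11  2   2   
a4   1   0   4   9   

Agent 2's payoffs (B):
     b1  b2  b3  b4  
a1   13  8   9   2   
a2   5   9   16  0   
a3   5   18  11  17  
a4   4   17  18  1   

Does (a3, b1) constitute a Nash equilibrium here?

No

Holding Agent 2 at b1: Agent 1 gets 15 from a3, versus 9 from a1, 12 from a2, 1 from a4. No profitable deviation for Agent 1.
Holding Agent 1 at a3: Agent 2 gets 5 from b1 but could get 18 by switching to b2. Agent 2 has a profitable deviation.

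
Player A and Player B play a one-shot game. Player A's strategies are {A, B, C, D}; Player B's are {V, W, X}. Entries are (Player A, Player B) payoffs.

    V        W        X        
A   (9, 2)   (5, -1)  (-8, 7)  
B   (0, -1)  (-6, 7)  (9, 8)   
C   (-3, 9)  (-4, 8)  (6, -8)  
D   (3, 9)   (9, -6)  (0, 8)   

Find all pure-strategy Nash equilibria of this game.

(B, X)

Find each player's best response to every opponent strategy; NE are the intersections.
Player A's best responses — vs V: A (payoff 9); vs W: D (payoff 9); vs X: B (payoff 9).
Player B's best responses — vs A: X (payoff 7); vs B: X (payoff 8); vs C: V (payoff 9); vs D: V (payoff 9).
The only mutual best response is (B, X); neither player gains by switching there.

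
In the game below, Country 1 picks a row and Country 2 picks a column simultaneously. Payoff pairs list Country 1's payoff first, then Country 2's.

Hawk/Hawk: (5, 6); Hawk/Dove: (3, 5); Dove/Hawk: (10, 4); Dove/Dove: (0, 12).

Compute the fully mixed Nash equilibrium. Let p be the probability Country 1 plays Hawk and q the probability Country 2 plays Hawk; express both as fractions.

p = 8/9, q = 3/8

Each player's mixing probability is pinned down by making the *other* player indifferent.
Country 2 indifferent between Hawk and Dove: p·6 + (1−p)·4 = p·5 + (1−p)·12 ⟹ 4 + 2p = 12 + (-7)p ⟹ p = 8/9.
Country 1 indifferent between Hawk and Dove: q·5 + (1−q)·3 = q·10 + (1−q)·0 ⟹ 3 + 2q = 0 + 10q ⟹ q = 3/8.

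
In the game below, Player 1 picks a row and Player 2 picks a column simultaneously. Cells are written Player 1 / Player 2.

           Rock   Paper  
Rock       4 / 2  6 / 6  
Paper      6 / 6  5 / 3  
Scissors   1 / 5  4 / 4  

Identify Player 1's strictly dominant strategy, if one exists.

Check whether one of Player 1's strategies beats all alternatives regardless of what the opponent does.
Rock is not dominant: against Rock, Paper gives 6 > 4.
Paper is not dominant: against Paper, Rock gives 6 > 5.
Scissors is not dominant: against Rock, Rock gives 4 > 1.
No single strategy is best against every opponent action.

None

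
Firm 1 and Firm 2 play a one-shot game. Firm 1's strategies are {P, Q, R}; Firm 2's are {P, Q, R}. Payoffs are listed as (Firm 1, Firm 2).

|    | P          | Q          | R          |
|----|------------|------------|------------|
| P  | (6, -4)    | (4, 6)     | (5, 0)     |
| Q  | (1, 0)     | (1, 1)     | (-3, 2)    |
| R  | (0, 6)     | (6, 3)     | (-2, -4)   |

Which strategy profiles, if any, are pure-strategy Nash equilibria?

Find each player's best response to every opponent strategy; NE are the intersections.
Firm 1's best responses — vs P: P (payoff 6); vs Q: R (payoff 6); vs R: P (payoff 5).
Firm 2's best responses — vs P: Q (payoff 6); vs Q: R (payoff 2); vs R: P (payoff 6).
No cell has both players best-responding. For instance, Firm 1's best reply to P is P, but against P Firm 2 prefers Q over P.

There is no pure-strategy Nash equilibrium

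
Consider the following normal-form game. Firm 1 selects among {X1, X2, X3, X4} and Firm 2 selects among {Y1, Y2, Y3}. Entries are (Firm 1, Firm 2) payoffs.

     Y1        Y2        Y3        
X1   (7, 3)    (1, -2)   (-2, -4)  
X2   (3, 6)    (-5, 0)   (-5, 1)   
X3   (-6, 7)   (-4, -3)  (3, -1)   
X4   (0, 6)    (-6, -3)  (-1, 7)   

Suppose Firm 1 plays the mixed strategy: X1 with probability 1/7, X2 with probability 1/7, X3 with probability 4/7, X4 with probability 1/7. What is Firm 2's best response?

Y1

Firm 2's best reply maximizes expected payoff against the mix.
Y1: (1/7)·3 + (1/7)·6 + (4/7)·7 + (1/7)·6 = 43/7
Y2: (1/7)·(-2) + (1/7)·0 + (4/7)·(-3) + (1/7)·(-3) = -17/7
Y3: (1/7)·(-4) + (1/7)·1 + (4/7)·(-1) + (1/7)·7 = 0
Highest expected payoff is 43/7, from Y1.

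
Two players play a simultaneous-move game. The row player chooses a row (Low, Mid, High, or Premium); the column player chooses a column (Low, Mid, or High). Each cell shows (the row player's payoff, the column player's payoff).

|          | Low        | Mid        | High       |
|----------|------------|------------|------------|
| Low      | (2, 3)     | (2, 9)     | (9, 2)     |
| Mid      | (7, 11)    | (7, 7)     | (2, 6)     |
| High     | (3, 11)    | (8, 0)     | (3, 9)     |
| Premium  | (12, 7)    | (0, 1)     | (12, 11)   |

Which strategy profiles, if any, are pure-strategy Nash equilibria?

(Premium, High)

A profile is a Nash equilibrium when each player is best-responding to the other.
The row player's best responses — vs Low: Premium (payoff 12); vs Mid: High (payoff 8); vs High: Premium (payoff 12).
The column player's best responses — vs Low: Mid (payoff 9); vs Mid: Low (payoff 11); vs High: Low (payoff 11); vs Premium: High (payoff 11).
The only mutual best response is (Premium, High); neither player gains by switching there.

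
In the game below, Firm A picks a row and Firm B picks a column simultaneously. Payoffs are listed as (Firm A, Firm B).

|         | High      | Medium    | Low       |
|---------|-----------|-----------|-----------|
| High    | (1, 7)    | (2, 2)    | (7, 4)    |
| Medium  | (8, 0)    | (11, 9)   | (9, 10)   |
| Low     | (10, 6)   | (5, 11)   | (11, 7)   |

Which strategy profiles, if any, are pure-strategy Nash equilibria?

A profile is a Nash equilibrium when each player is best-responding to the other.
Firm A's best responses — vs High: Low (payoff 10); vs Medium: Medium (payoff 11); vs Low: Low (payoff 11).
Firm B's best responses — vs High: High (payoff 7); vs Medium: Low (payoff 10); vs Low: Medium (payoff 11).
No cell has both players best-responding. For instance, Firm A's best reply to Medium is Medium, but against Medium Firm B prefers Low over Medium.

None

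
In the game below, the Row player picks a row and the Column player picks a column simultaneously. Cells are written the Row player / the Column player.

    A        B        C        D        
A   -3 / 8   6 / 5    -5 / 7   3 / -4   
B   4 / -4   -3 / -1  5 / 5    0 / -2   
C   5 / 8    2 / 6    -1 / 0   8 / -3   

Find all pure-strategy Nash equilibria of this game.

(B, C) and (C, A)

Find each player's best response to every opponent strategy; NE are the intersections.
The Row player's best responses — vs A: C (payoff 5); vs B: A (payoff 6); vs C: B (payoff 5); vs D: C (payoff 8).
The Column player's best responses — vs A: A (payoff 8); vs B: C (payoff 5); vs C: A (payoff 8).
Mutual best responses occur at (B, C) and (C, A); at each, neither player gains by switching.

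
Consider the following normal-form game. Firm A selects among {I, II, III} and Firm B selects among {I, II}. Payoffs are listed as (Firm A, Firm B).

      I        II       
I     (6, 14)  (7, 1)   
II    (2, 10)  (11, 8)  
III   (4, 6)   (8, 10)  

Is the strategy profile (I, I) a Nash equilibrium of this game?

Yes

Holding Firm B at I: Firm A gets 6 from I, versus 2 from II, 4 from III. No profitable deviation for Firm A.
Holding Firm A at I: Firm B gets 14 from I, versus 1 from II. No profitable deviation for Firm B either.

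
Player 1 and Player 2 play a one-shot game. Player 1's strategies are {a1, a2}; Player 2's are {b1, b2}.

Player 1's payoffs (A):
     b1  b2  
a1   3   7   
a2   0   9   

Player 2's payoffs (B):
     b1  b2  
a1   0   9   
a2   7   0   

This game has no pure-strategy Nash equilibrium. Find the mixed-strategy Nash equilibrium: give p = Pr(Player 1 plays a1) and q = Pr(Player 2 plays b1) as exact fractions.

Each player's mixing probability is pinned down by making the *other* player indifferent.
Player 2 indifferent between b1 and b2: p·0 + (1−p)·7 = p·9 + (1−p)·0 ⟹ 7 + (-7)p = 0 + 9p ⟹ p = 7/16.
Player 1 indifferent between a1 and a2: q·3 + (1−q)·7 = q·0 + (1−q)·9 ⟹ 7 + (-4)q = 9 + (-9)q ⟹ q = 2/5.

p = 7/16, q = 2/5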